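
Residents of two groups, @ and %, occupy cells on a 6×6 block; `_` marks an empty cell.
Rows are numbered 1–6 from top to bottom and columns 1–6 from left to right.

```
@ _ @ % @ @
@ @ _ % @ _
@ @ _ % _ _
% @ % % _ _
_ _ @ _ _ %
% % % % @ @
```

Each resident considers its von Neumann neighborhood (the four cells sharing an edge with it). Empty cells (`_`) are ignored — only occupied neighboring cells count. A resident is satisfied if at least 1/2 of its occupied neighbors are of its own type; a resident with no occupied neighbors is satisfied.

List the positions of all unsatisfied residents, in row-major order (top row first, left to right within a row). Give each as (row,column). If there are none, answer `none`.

Row 1: (1,1)@ 1/1 ✓ · (1,3)@ 0/1 ✗ · (1,4)% 1/3 ✗ · (1,5)@ 2/3 ✓ · (1,6)@ 1/1 ✓
Row 2: (2,1)@ 3/3 ✓ · (2,2)@ 2/2 ✓ · (2,4)% 2/3 ✓ · (2,5)@ 1/2 ✓
Row 3: (3,1)@ 2/3 ✓ · (3,2)@ 3/3 ✓ · (3,4)% 2/2 ✓
Row 4: (4,1)% 0/2 ✗ · (4,2)@ 1/3 ✗ · (4,3)% 1/3 ✗ · (4,4)% 2/2 ✓
Row 5: (5,3)@ 0/2 ✗ · (5,6)% 0/1 ✗
Row 6: (6,1)% 1/1 ✓ · (6,2)% 2/2 ✓ · (6,3)% 2/3 ✓ · (6,4)% 1/2 ✓ · (6,5)@ 1/2 ✓ · (6,6)@ 1/2 ✓

(1,3), (1,4), (4,1), (4,2), (4,3), (5,3), (5,6)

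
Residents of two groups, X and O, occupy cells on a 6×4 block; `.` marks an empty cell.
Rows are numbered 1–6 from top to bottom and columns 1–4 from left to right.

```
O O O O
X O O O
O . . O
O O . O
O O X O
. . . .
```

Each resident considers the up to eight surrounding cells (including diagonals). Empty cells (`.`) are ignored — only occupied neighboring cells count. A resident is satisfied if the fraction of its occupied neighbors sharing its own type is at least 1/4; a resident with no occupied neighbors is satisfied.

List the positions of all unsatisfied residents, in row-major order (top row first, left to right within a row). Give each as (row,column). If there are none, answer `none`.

Row 1: (1,1)O 2/3 ok · (1,2)O 4/5 ok · (1,3)O 5/5 ok · (1,4)O 3/3 ok
Row 2: (2,1)X 0/4 unhappy · (2,2)O 5/6 ok · (2,3)O 6/6 ok · (2,4)O 4/4 ok
Row 3: (3,1)O 3/4 ok · (3,4)O 3/3 ok
Row 4: (4,1)O 4/4 ok · (4,2)O 4/5 ok · (4,4)O 2/3 ok
Row 5: (5,1)O 3/3 ok · (5,2)O 3/4 ok · (5,3)X 0/4 unhappy · (5,4)O 1/2 ok

(2,1), (5,3)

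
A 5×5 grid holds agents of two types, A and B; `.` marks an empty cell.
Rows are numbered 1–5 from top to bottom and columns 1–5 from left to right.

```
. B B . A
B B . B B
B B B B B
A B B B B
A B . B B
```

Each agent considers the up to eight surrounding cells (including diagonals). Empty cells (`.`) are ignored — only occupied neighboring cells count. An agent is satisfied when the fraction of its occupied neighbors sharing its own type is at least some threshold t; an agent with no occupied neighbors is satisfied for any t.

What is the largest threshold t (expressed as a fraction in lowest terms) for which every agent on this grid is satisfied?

Row 1: (1,2)B 3/3 · (1,3)B 3/3 · (1,5)A 0/2
Row 2: (2,1)B 4/4 · (2,2)B 6/6 · (2,4)B 5/6 · (2,5)B 3/4
Row 3: (3,1)B 4/5 · (3,2)B 6/7 · (3,3)B 7/7 · (3,4)B 7/7 · (3,5)B 5/5
Row 4: (4,1)A 1/5 · (4,2)B 5/7 · (4,3)B 7/7 · (4,4)B 7/7 · (4,5)B 5/5
Row 5: (5,1)A 1/3 · (5,2)B 2/4 · (5,4)B 4/4 · (5,5)B 3/3
The smallest same-type fraction is 0/2 at (1,5), which reduces to 0/1. Any threshold above that leaves this agent unsatisfied.

0/1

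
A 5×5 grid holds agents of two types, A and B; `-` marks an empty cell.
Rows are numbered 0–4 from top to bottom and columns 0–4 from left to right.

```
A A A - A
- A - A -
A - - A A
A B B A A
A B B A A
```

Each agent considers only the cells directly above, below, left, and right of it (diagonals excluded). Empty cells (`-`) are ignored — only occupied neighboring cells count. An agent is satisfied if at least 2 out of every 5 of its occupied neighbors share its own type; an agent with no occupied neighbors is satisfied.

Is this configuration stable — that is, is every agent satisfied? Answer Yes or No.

Yes

Row 0: (0,0)A 1/1 ✓ · (0,1)A 3/3 ✓ · (0,2)A 1/1 ✓ · (0,4)A 0/0 ✓
Row 1: (1,1)A 1/1 ✓ · (1,3)A 1/1 ✓
Row 2: (2,0)A 1/1 ✓ · (2,3)A 3/3 ✓ · (2,4)A 2/2 ✓
Row 3: (3,0)A 2/3 ✓ · (3,1)B 2/3 ✓ · (3,2)B 2/3 ✓ · (3,3)A 3/4 ✓ · (3,4)A 3/3 ✓
Row 4: (4,0)A 1/2 ✓ · (4,1)B 2/3 ✓ · (4,2)B 2/3 ✓ · (4,3)A 2/3 ✓ · (4,4)A 2/2 ✓
All meet the threshold, so the configuration is stable.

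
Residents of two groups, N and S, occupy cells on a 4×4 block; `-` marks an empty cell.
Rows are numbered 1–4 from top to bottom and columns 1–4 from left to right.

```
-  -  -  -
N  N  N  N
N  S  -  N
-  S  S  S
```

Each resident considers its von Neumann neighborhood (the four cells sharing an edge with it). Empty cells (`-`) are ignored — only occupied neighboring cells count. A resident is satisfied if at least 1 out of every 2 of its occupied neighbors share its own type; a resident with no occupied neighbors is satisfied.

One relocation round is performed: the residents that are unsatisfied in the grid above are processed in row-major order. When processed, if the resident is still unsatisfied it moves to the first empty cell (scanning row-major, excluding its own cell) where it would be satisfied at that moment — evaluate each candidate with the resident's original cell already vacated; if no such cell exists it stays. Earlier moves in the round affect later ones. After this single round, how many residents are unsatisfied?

Initially unsatisfied (in order): (3,2).
  (3,2) → (4,1).
Resulting grid:
- - - -
N N N N
N - - N
S S S S
All satisfied now.

0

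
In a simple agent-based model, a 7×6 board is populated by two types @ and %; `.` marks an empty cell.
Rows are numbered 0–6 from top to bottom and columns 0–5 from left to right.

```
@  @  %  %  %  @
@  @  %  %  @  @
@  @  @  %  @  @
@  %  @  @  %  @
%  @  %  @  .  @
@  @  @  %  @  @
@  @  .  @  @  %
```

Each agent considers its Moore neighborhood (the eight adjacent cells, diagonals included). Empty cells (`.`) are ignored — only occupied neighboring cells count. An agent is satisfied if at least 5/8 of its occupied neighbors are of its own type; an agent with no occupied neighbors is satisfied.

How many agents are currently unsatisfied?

17

(0,0)@ 3/3 satisfied
(0,1)@ 3/5 not
(0,2)% 3/5 not
(0,3)% 4/5 satisfied
(0,4)% 2/5 not
(0,5)@ 2/3 satisfied
(1,0)@ 5/5 satisfied
(1,1)@ 6/8 satisfied
(1,2)% 4/8 not
(1,3)% 5/8 satisfied
(1,4)@ 4/8 not
(1,5)@ 4/5 satisfied
(2,0)@ 4/5 satisfied
(2,1)@ 6/8 satisfied
(2,2)@ 4/8 not
(2,3)% 3/8 not
(2,4)@ 5/8 satisfied
(2,5)@ 4/5 satisfied
(3,0)@ 3/5 not
(3,1)% 2/8 not
(3,2)@ 5/8 satisfied
(3,3)@ 4/7 not
(3,4)% 1/7 not
(3,5)@ 3/4 satisfied
(4,0)% 1/5 not
(4,1)@ 5/8 satisfied
(4,2)% 2/8 not
(4,3)@ 4/7 not
(4,5)@ 3/4 satisfied
(5,0)@ 4/5 satisfied
(5,1)@ 5/7 satisfied
(5,2)@ 5/7 satisfied
(5,3)% 1/6 not
(5,4)@ 5/7 satisfied
(5,5)@ 3/4 satisfied
(6,0)@ 3/3 satisfied
(6,1)@ 4/4 satisfied
(6,3)@ 3/4 satisfied
(6,4)@ 3/5 not
(6,5)% 0/3 not
Unsatisfied: (0,1), (0,2), (0,4), (1,2), (1,4), (2,2), (2,3), (3,0), (3,1), (3,3), (3,4), (4,0), (4,2), (4,3), (5,3), (6,4), (6,5) — 17 in total.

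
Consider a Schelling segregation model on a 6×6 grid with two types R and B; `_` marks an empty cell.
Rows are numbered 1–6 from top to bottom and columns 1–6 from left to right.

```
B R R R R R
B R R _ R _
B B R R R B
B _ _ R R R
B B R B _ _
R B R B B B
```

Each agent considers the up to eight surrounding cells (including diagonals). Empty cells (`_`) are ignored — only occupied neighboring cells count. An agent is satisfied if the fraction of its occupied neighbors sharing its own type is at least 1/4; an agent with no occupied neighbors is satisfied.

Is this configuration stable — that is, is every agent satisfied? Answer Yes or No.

Row 1: (1,1)B 1/3 ✓ · (1,2)R 3/5 ✓ · (1,3)R 4/4 ✓ · (1,4)R 4/4 ✓ · (1,5)R 3/3 ✓ · (1,6)R 2/2 ✓
Row 2: (2,1)B 3/5 ✓ · (2,2)R 4/8 ✓ · (2,3)R 6/7 ✓ · (2,5)R 5/6 ✓
Row 3: (3,1)B 3/4 ✓ · (3,2)B 3/6 ✓ · (3,3)R 4/5 ✓ · (3,4)R 6/6 ✓ · (3,5)R 5/6 ✓ · (3,6)B 0/4 ✗
Row 4: (4,1)B 4/4 ✓ · (4,4)R 5/6 ✓ · (4,5)R 4/6 ✓ · (4,6)R 2/3 ✓
Row 5: (5,1)B 3/4 ✓ · (5,2)B 3/6 ✓ · (5,3)R 2/6 ✓ · (5,4)B 2/6 ✓
Row 6: (6,1)R 0/3 ✗ · (6,2)B 2/5 ✓ · (6,3)R 1/5 ✗ · (6,4)B 2/4 ✓ · (6,5)B 3/3 ✓ · (6,6)B 1/1 ✓
For instance (3,6) has only 0/4 same-type neighbors, below 1/4.

No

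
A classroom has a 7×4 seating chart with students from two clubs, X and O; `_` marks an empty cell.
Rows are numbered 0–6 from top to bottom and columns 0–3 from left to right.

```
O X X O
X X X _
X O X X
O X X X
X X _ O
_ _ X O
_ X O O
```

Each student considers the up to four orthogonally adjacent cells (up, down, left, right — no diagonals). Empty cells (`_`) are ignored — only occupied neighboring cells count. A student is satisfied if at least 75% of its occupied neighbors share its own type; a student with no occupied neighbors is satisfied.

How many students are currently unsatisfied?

16

(0,0)O 0/2 unhappy
(0,1)X 2/3 unhappy
(0,2)X 2/3 unhappy
(0,3)O 0/1 unhappy
(1,0)X 2/3 unhappy
(1,1)X 3/4 ok
(1,2)X 3/3 ok
(2,0)X 1/3 unhappy
(2,1)O 0/4 unhappy
(2,2)X 3/4 ok
(2,3)X 2/2 ok
(3,0)O 0/3 unhappy
(3,1)X 2/4 unhappy
(3,2)X 3/3 ok
(3,3)X 2/3 unhappy
(4,0)X 1/2 unhappy
(4,1)X 2/2 ok
(4,3)O 1/2 unhappy
(5,2)X 0/2 unhappy
(5,3)O 2/3 unhappy
(6,1)X 0/1 unhappy
(6,2)O 1/3 unhappy
(6,3)O 2/2 ok
Unsatisfied: (0,0), (0,1), (0,2), (0,3), (1,0), (2,0), (2,1), (3,0), (3,1), (3,3), (4,0), (4,3), (5,2), (5,3), (6,1), (6,2) — 16 in total.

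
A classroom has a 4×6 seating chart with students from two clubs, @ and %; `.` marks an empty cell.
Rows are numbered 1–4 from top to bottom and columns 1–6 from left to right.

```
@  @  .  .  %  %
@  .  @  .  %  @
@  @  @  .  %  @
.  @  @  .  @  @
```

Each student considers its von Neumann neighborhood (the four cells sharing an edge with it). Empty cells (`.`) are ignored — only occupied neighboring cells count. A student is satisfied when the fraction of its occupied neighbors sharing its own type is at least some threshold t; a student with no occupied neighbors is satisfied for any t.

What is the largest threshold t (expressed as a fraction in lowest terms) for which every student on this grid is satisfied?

Row 1: (1,1)@ 2/2 · (1,2)@ 1/1 · (1,5)% 2/2 · (1,6)% 1/2
Row 2: (2,1)@ 2/2 · (2,3)@ 1/1 · (2,5)% 2/3 · (2,6)@ 1/3
Row 3: (3,1)@ 2/2 · (3,2)@ 3/3 · (3,3)@ 3/3 · (3,5)% 1/3 · (3,6)@ 2/3
Row 4: (4,2)@ 2/2 · (4,3)@ 2/2 · (4,5)@ 1/2 · (4,6)@ 2/2
The smallest same-type fraction is 1/3 at (2,6), which reduces to 1/3. Any threshold above that leaves this student unsatisfied.

1/3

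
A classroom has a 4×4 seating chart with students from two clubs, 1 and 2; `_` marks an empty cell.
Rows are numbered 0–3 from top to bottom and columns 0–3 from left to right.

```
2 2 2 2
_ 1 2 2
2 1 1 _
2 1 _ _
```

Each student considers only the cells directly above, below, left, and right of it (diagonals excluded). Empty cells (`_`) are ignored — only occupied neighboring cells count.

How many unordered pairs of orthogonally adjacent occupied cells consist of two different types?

Scan each occupied cell's neighbors to the right and below so each pair is counted once.
Row 0: 2(0,0)–2(0,1)= 2(0,1)–2(0,2)= 2(0,1)–1(1,1)≠ 2(0,2)–2(0,3)= 2(0,2)–2(1,2)= 2(0,3)–2(1,3)=  → 1/6 unlike.
Row 1: 1(1,1)–2(1,2)≠ 1(1,1)–1(2,1)= 2(1,2)–2(1,3)= 2(1,2)–1(2,2)≠  → 2/4 unlike.
Row 2: 2(2,0)–1(2,1)≠ 2(2,0)–2(3,0)= 1(2,1)–1(2,2)= 1(2,1)–1(3,1)=  → 1/4 unlike.
Row 3: 2(3,0)–1(3,1)≠  → 1/1 unlike.
Total adjacent occupied pairs: 15; unlike-type pairs: 5.

5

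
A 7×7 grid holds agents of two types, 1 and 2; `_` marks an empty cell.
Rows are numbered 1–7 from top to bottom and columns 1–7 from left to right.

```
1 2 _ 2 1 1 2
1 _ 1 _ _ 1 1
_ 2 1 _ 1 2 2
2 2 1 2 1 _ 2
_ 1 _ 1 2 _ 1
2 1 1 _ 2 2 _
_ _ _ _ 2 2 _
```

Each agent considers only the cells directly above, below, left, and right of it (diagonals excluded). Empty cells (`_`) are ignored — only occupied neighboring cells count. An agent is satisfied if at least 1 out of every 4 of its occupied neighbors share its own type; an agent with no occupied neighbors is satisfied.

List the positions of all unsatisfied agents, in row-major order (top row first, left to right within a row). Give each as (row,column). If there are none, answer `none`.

Row 1: (1,1)1 1/2 ok · (1,2)2 0/1 unhappy · (1,4)2 0/1 unhappy · (1,5)1 1/2 ok · (1,6)1 2/3 ok · (1,7)2 0/2 unhappy
Row 2: (2,1)1 1/1 ok · (2,3)1 1/1 ok · (2,6)1 2/3 ok · (2,7)1 1/3 ok
Row 3: (3,2)2 1/2 ok · (3,3)1 2/3 ok · (3,5)1 1/2 ok · (3,6)2 1/3 ok · (3,7)2 2/3 ok
Row 4: (4,1)2 1/1 ok · (4,2)2 2/4 ok · (4,3)1 1/3 ok · (4,4)2 0/3 unhappy · (4,5)1 1/3 ok · (4,7)2 1/2 ok
Row 5: (5,2)1 1/2 ok · (5,4)1 0/2 unhappy · (5,5)2 1/3 ok · (5,7)1 0/1 unhappy
Row 6: (6,1)2 0/1 unhappy · (6,2)1 2/3 ok · (6,3)1 1/1 ok · (6,5)2 3/3 ok · (6,6)2 2/2 ok
Row 7: (7,5)2 2/2 ok · (7,6)2 2/2 ok

(1,2), (1,4), (1,7), (4,4), (5,4), (5,7), (6,1)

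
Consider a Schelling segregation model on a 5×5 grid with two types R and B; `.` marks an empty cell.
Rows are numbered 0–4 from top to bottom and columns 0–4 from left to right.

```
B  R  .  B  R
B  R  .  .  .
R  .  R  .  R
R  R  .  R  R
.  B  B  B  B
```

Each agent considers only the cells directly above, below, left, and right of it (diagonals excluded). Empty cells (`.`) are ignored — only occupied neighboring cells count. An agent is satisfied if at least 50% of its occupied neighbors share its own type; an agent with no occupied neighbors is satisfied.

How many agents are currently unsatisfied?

(0,0)B 1/2 satisfied
(0,1)R 1/2 satisfied
(0,3)B 0/1 not
(0,4)R 0/1 not
(1,0)B 1/3 not
(1,1)R 1/2 satisfied
(2,0)R 1/2 satisfied
(2,2)R 0/0 satisfied
(2,4)R 1/1 satisfied
(3,0)R 2/2 satisfied
(3,1)R 1/2 satisfied
(3,3)R 1/2 satisfied
(3,4)R 2/3 satisfied
(4,1)B 1/2 satisfied
(4,2)B 2/2 satisfied
(4,3)B 2/3 satisfied
(4,4)B 1/2 satisfied
Unsatisfied: (0,3), (0,4), (1,0) — 3 in total.

3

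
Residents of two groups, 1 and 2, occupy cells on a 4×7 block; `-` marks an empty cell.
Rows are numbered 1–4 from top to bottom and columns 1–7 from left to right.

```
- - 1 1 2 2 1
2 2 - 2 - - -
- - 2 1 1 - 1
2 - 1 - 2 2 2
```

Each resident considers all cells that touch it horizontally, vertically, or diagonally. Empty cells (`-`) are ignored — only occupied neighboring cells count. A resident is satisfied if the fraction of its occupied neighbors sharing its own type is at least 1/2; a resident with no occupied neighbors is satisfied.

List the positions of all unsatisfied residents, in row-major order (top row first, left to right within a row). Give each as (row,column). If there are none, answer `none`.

(1,3)1 1/3 not
(1,4)1 1/3 not
(1,5)2 2/3 satisfied
(1,6)2 1/2 satisfied
(1,7)1 0/1 not
(2,1)2 1/1 satisfied
(2,2)2 2/3 satisfied
(2,4)2 2/6 not
(3,3)2 2/4 satisfied
(3,4)1 2/5 not
(3,5)1 1/4 not
(3,7)1 0/2 not
(4,1)2 0/0 satisfied
(4,3)1 1/2 satisfied
(4,5)2 1/3 not
(4,6)2 2/4 satisfied
(4,7)2 1/2 satisfied

(1,3), (1,4), (1,7), (2,4), (3,4), (3,5), (3,7), (4,5)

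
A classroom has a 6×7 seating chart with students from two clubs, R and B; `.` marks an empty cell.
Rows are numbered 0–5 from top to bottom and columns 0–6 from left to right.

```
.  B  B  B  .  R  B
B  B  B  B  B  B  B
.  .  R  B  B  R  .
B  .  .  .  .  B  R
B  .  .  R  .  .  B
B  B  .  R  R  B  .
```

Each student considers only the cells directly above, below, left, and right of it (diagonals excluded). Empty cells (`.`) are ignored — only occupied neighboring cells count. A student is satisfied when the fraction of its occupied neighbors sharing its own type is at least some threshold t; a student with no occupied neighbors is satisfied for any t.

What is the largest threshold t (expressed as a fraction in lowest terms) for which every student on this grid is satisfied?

(0,1)B 2/2
(0,2)B 3/3
(0,3)B 2/2
(0,5)R 0/2
(0,6)B 1/2
(1,0)B 1/1
(1,1)B 3/3
(1,2)B 3/4
(1,3)B 4/4
(1,4)B 3/3
(1,5)B 2/4
(1,6)B 2/2
(2,2)R 0/2
(2,3)B 2/3
(2,4)B 2/3
(2,5)R 0/3
(3,0)B 1/1
(3,5)B 0/2
(3,6)R 0/2
(4,0)B 2/2
(4,3)R 1/1
(4,6)B 0/1
(5,0)B 2/2
(5,1)B 1/1
(5,3)R 2/2
(5,4)R 1/2
(5,5)B 0/1
The smallest same-type fraction is 0/2 at (0,5), which reduces to 0/1. Any threshold above that leaves this student unsatisfied.

0/1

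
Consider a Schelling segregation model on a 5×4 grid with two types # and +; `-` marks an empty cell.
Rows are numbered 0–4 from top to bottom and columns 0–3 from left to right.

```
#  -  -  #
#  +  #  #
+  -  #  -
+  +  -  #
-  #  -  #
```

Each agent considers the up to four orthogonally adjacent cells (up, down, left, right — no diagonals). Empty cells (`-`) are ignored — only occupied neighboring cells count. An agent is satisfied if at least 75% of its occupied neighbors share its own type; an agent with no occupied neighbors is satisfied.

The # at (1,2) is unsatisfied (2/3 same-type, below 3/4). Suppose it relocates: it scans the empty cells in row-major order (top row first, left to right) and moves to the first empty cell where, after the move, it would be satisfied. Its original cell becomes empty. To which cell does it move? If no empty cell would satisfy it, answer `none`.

Vacating (1,2). Empty cells in order:
  (0,1): 1/2 same-type → still unsatisfied.
  (0,2): 1/1 same-type → satisfied — stop here.

(0,2)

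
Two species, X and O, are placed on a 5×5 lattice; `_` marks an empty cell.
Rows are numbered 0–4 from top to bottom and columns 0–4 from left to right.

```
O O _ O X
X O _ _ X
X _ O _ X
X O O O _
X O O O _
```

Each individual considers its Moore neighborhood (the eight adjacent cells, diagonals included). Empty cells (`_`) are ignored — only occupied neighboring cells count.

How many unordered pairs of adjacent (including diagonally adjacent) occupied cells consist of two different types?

12

Scan each occupied cell's neighbors to the right and below (and the two forward diagonals) so each pair is counted once.
Row 0: O(0,0)–O(0,1)= O(0,0)–X(1,0)≠ O(0,0)–O(1,1)= O(0,1)–O(1,1)= O(0,1)–X(1,0)≠ O(0,3)–X(0,4)≠ O(0,3)–X(1,4)≠ X(0,4)–X(1,4)=  → 4/8 unlike.
Row 1: X(1,0)–O(1,1)≠ X(1,0)–X(2,0)= O(1,1)–O(2,2)= O(1,1)–X(2,0)≠ X(1,4)–X(2,4)=  → 2/5 unlike.
Row 2: X(2,0)–X(3,0)= X(2,0)–O(3,1)≠ O(2,2)–O(3,2)= O(2,2)–O(3,3)= O(2,2)–O(3,1)= X(2,4)–O(3,3)≠  → 2/6 unlike.
Row 3: X(3,0)–O(3,1)≠ X(3,0)–X(4,0)= X(3,0)–O(4,1)≠ O(3,1)–O(3,2)= O(3,1)–O(4,1)= O(3,1)–O(4,2)= O(3,1)–X(4,0)≠ O(3,2)–O(3,3)= O(3,2)–O(4,2)= O(3,2)–O(4,3)= O(3,2)–O(4,1)= O(3,3)–O(4,3)= O(3,3)–O(4,2)=  → 3/13 unlike.
Row 4: X(4,0)–O(4,1)≠ O(4,1)–O(4,2)= O(4,2)–O(4,3)=  → 1/3 unlike.
Total adjacent occupied pairs: 35; unlike-type pairs: 12.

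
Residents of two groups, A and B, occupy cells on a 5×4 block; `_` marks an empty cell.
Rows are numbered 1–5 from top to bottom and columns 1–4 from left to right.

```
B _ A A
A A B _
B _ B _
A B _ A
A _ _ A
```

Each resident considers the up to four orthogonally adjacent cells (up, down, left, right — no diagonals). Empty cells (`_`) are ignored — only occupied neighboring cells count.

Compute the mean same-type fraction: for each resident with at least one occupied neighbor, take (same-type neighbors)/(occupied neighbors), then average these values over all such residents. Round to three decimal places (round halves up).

0.538

(1,1)B 0/1
(1,3)A 1/2
(1,4)A 1/1
(2,1)A 1/3
(2,2)A 1/2
(2,3)B 1/3
(3,1)B 0/2
(3,3)B 1/1
(4,1)A 1/3
(4,2)B 0/1
(4,4)A 1/1
(5,1)A 1/1
(5,4)A 1/1
Sum over 13 residents: 0/1 + 1/2 + 1/1 + 1/3 + 1/2 + 1/3 + 0/2 + 1/1 + 1/3 + 0/1 + 1/1 + 1/1 + 1/1 = 7; mean = 7 ÷ 13 = 7/13 = 0.538461… → 0.538.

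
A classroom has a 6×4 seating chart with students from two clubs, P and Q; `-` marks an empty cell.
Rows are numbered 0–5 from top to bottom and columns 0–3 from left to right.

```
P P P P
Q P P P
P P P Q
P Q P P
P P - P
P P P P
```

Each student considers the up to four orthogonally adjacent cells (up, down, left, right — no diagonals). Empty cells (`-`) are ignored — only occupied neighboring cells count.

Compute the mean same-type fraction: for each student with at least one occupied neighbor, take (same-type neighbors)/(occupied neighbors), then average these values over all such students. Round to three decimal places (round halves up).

0.728

Row 0: (0,0)P 1/2 · (0,1)P 3/3 · (0,2)P 3/3 · (0,3)P 2/2
Row 1: (1,0)Q 0/3 · (1,1)P 3/4 · (1,2)P 4/4 · (1,3)P 2/3
Row 2: (2,0)P 2/3 · (2,1)P 3/4 · (2,2)P 3/4 · (2,3)Q 0/3
Row 3: (3,0)P 2/3 · (3,1)Q 0/4 · (3,2)P 2/3 · (3,3)P 2/3
Row 4: (4,0)P 3/3 · (4,1)P 2/3 · (4,3)P 2/2
Row 5: (5,0)P 2/2 · (5,1)P 3/3 · (5,2)P 2/2 · (5,3)P 2/2
Sum over 23 students: 1/2 + 3/3 + 3/3 + 2/2 + 0/3 + 3/4 + 4/4 + 2/3 + 2/3 + 3/4 + 3/4 + 0/3 + 2/3 + 0/4 + 2/3 + 2/3 + 3/3 + 2/3 + 2/2 + 2/2 + 3/3 + 2/2 + 2/2 = 67/4; mean = 67/4 ÷ 23 = 67/92 = 0.728260… → 0.728.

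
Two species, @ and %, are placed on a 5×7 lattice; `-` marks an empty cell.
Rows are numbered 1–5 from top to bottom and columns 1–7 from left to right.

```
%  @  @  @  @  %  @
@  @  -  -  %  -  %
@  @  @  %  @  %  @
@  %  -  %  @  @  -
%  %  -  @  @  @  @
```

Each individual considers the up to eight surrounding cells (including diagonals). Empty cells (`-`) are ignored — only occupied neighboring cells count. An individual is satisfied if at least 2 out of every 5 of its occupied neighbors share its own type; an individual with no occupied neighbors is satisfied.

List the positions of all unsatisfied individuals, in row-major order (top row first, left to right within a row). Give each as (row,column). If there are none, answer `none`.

Row 1: (1,1)% 0/3 ✗ · (1,2)@ 3/4 ✓ · (1,3)@ 3/3 ✓ · (1,4)@ 2/3 ✓ · (1,5)@ 1/3 ✗ · (1,6)% 2/4 ✓ · (1,7)@ 0/2 ✗
Row 2: (2,1)@ 4/5 ✓ · (2,2)@ 6/7 ✓ · (2,5)% 3/6 ✓ · (2,7)% 2/4 ✓
Row 3: (3,1)@ 4/5 ✓ · (3,2)@ 5/6 ✓ · (3,3)@ 2/5 ✓ · (3,4)% 2/5 ✓ · (3,5)@ 2/6 ✗ · (3,6)% 2/6 ✗ · (3,7)@ 1/3 ✗
Row 4: (4,1)@ 2/5 ✓ · (4,2)% 2/6 ✗ · (4,4)% 1/6 ✗ · (4,5)@ 5/8 ✓ · (4,6)@ 6/7 ✓
Row 5: (5,1)% 2/3 ✓ · (5,2)% 2/3 ✓ · (5,4)@ 2/3 ✓ · (5,5)@ 4/5 ✓ · (5,6)@ 4/4 ✓ · (5,7)@ 2/2 ✓

(1,1), (1,5), (1,7), (3,5), (3,6), (3,7), (4,2), (4,4)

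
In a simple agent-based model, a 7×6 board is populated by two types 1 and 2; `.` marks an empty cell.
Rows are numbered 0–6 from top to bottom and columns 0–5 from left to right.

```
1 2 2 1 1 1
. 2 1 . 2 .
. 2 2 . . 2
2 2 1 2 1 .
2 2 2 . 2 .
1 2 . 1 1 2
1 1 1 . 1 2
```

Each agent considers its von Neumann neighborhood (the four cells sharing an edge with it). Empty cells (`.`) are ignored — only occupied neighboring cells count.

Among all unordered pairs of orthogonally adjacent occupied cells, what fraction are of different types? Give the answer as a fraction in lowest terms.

Scan each occupied cell's neighbors to the right and below so each pair is counted once.
Row 0: 1(0,0)–2(0,1)≠ 2(0,1)–2(0,2)= 2(0,1)–2(1,1)= 2(0,2)–1(0,3)≠ 2(0,2)–1(1,2)≠ 1(0,3)–1(0,4)= 1(0,4)–1(0,5)= 1(0,4)–2(1,4)≠  → 4/8 unlike.
Row 1: 2(1,1)–1(1,2)≠ 2(1,1)–2(2,1)= 1(1,2)–2(2,2)≠  → 2/3 unlike.
Row 2: 2(2,1)–2(2,2)= 2(2,1)–2(3,1)= 2(2,2)–1(3,2)≠  → 1/3 unlike.
Row 3: 2(3,0)–2(3,1)= 2(3,0)–2(4,0)= 2(3,1)–1(3,2)≠ 2(3,1)–2(4,1)= 1(3,2)–2(3,3)≠ 1(3,2)–2(4,2)≠ 2(3,3)–1(3,4)≠ 1(3,4)–2(4,4)≠  → 5/8 unlike.
Row 4: 2(4,0)–2(4,1)= 2(4,0)–1(5,0)≠ 2(4,1)–2(4,2)= 2(4,1)–2(5,1)= 2(4,4)–1(5,4)≠  → 2/5 unlike.
Row 5: 1(5,0)–2(5,1)≠ 1(5,0)–1(6,0)= 2(5,1)–1(6,1)≠ 1(5,3)–1(5,4)= 1(5,4)–2(5,5)≠ 1(5,4)–1(6,4)= 2(5,5)–2(6,5)=  → 3/7 unlike.
Row 6: 1(6,0)–1(6,1)= 1(6,1)–1(6,2)= 1(6,4)–2(6,5)≠  → 1/3 unlike.
Total adjacent occupied pairs: 37; unlike-type pairs: 18.
18/37 is already in lowest terms.

18/37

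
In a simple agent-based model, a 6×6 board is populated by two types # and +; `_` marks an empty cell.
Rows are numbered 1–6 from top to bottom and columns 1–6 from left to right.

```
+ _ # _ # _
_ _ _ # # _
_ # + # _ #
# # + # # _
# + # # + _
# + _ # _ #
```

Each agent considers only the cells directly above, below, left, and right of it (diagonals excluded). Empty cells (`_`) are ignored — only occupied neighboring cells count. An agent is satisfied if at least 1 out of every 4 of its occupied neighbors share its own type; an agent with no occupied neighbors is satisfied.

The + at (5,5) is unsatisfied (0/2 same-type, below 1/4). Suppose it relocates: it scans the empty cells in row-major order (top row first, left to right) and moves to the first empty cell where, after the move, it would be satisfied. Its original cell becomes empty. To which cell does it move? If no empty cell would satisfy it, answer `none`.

(1,2)

Vacating (5,5). Empty cells in order:
  (1,2): 1/2 same-type → satisfied — stop here.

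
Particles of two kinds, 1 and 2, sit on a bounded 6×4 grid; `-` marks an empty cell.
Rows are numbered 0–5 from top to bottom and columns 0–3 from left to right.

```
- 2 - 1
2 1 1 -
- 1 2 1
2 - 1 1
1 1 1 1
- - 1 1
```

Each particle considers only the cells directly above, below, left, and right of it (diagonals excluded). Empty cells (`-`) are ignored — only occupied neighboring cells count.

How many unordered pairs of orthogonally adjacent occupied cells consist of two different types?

Scan each occupied cell's neighbors to the right and below so each pair is counted once.
Row 0: 2(0,1)–1(1,1)≠  → 1/1 unlike.
Row 1: 2(1,0)–1(1,1)≠ 1(1,1)–1(1,2)= 1(1,1)–1(2,1)= 1(1,2)–2(2,2)≠  → 2/4 unlike.
Row 2: 1(2,1)–2(2,2)≠ 2(2,2)–1(2,3)≠ 2(2,2)–1(3,2)≠ 1(2,3)–1(3,3)=  → 3/4 unlike.
Row 3: 2(3,0)–1(4,0)≠ 1(3,2)–1(3,3)= 1(3,2)–1(4,2)= 1(3,3)–1(4,3)=  → 1/4 unlike.
Row 4: 1(4,0)–1(4,1)= 1(4,1)–1(4,2)= 1(4,2)–1(4,3)= 1(4,2)–1(5,2)= 1(4,3)–1(5,3)=  → 0/5 unlike.
Row 5: 1(5,2)–1(5,3)=  → 0/1 unlike.
Total adjacent occupied pairs: 19; unlike-type pairs: 7.

7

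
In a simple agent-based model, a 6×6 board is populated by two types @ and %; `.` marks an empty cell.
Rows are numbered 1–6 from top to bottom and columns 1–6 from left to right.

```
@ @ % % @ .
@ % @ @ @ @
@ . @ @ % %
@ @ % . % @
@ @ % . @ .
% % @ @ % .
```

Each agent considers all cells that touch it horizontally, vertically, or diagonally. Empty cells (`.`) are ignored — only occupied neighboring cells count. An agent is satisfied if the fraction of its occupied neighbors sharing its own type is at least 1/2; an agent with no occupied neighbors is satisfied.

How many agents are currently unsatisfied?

Row 1: (1,1)@ 2/3 ok · (1,2)@ 3/5 ok · (1,3)% 2/5 unhappy · (1,4)% 1/5 unhappy · (1,5)@ 3/4 ok
Row 2: (2,1)@ 3/4 ok · (2,2)% 1/7 unhappy · (2,3)@ 4/7 ok · (2,4)@ 5/8 ok · (2,5)@ 4/7 ok · (2,6)@ 2/4 ok
Row 3: (3,1)@ 3/4 ok · (3,3)@ 4/6 ok · (3,4)@ 4/7 ok · (3,5)% 2/7 unhappy · (3,6)% 2/5 unhappy
Row 4: (4,1)@ 4/4 ok · (4,2)@ 5/7 ok · (4,3)% 1/5 unhappy · (4,5)% 2/5 unhappy · (4,6)@ 1/4 unhappy
Row 5: (5,1)@ 3/5 ok · (5,2)@ 4/8 ok · (5,3)% 2/6 unhappy · (5,5)@ 2/4 ok
Row 6: (6,1)% 1/3 unhappy · (6,2)% 2/5 unhappy · (6,3)@ 2/4 ok · (6,4)@ 2/4 ok · (6,5)% 0/2 unhappy
Unsatisfied: (1,3), (1,4), (2,2), (3,5), (3,6), (4,3), (4,5), (4,6), (5,3), (6,1), (6,2), (6,5) — 12 in total.

12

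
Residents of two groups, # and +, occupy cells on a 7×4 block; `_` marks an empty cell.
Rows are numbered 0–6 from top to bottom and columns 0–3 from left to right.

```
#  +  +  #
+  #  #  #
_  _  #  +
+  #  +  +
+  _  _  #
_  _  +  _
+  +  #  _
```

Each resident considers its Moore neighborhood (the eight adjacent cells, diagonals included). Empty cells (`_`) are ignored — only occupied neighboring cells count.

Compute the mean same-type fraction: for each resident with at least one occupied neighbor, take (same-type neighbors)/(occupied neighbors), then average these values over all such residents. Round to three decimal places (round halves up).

0.436

Row 0: (0,0)# 1/3 · (0,1)+ 2/5 · (0,2)+ 1/5 · (0,3)# 2/3
Row 1: (1,0)+ 1/3 · (1,1)# 3/6 · (1,2)# 4/7 · (1,3)# 3/5
Row 2: (2,2)# 4/7 · (2,3)+ 2/5
Row 3: (3,0)+ 1/2 · (3,1)# 1/4 · (3,2)+ 2/5 · (3,3)+ 2/4
Row 4: (4,0)+ 1/2 · (4,3)# 0/3
Row 5: (5,2)+ 1/3
Row 6: (6,0)+ 1/1 · (6,1)+ 2/3 · (6,2)# 0/2
Sum over 20 residents: 1/3 + 2/5 + 1/5 + 2/3 + 1/3 + 3/6 + 4/7 + 3/5 + 4/7 + 2/5 + 1/2 + 1/4 + 2/5 + 2/4 + 1/2 + 0/3 + 1/3 + 1/1 + 2/3 + 0/2 = 733/84; mean = 733/84 ÷ 20 = 733/1680 = 0.436309… → 0.436.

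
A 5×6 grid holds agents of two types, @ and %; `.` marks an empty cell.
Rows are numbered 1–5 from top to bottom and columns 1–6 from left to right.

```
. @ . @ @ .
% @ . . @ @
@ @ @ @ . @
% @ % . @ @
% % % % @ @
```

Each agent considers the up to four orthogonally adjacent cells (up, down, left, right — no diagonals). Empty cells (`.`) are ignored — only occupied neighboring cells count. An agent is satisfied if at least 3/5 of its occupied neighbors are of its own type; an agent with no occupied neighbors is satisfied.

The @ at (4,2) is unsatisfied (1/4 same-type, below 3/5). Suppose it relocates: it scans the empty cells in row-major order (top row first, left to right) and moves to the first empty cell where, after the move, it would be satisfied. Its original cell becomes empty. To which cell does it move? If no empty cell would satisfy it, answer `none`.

Vacating (4,2). Empty cells in order:
  (1,1): 1/2 same-type → still unsatisfied.
  (1,3): 2/2 same-type → satisfied — stop here.

(1,3)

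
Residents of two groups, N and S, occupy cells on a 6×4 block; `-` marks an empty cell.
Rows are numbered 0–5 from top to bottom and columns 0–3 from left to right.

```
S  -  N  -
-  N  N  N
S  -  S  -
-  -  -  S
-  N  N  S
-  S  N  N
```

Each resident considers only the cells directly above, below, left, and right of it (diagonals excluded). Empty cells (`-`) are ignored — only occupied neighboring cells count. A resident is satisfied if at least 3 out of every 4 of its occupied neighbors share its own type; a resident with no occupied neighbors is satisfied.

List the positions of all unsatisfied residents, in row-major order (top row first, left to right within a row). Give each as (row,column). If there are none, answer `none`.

(2,2), (4,1), (4,2), (4,3), (5,1), (5,2), (5,3)

(0,0)S 0/0 satisfied
(0,2)N 1/1 satisfied
(1,1)N 1/1 satisfied
(1,2)N 3/4 satisfied
(1,3)N 1/1 satisfied
(2,0)S 0/0 satisfied
(2,2)S 0/1 not
(3,3)S 1/1 satisfied
(4,1)N 1/2 not
(4,2)N 2/3 not
(4,3)S 1/3 not
(5,1)S 0/2 not
(5,2)N 2/3 not
(5,3)N 1/2 not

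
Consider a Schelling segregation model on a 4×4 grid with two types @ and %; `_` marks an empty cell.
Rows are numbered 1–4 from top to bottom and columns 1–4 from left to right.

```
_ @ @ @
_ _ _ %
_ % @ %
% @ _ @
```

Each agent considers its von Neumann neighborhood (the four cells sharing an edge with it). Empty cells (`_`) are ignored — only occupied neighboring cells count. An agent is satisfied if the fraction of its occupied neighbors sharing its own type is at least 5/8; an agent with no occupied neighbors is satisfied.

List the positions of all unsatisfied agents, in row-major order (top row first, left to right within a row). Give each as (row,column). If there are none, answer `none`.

(1,4), (2,4), (3,2), (3,3), (3,4), (4,1), (4,2), (4,4)

Row 1: (1,2)@ 1/1 satisfied · (1,3)@ 2/2 satisfied · (1,4)@ 1/2 not
Row 2: (2,4)% 1/2 not
Row 3: (3,2)% 0/2 not · (3,3)@ 0/2 not · (3,4)% 1/3 not
Row 4: (4,1)% 0/1 not · (4,2)@ 0/2 not · (4,4)@ 0/1 not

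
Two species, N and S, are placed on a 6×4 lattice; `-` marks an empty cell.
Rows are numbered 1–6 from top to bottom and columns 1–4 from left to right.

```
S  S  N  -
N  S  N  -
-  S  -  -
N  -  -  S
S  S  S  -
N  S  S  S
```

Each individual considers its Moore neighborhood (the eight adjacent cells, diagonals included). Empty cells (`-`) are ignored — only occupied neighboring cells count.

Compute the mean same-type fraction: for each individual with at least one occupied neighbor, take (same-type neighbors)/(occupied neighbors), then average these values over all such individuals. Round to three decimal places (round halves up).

0.523

(1,1)S 2/3
(1,2)S 2/5
(1,3)N 1/3
(2,1)N 0/4
(2,2)S 3/6
(2,3)N 1/4
(3,2)S 1/4
(4,1)N 0/3
(4,4)S 1/1
(5,1)S 2/4
(5,2)S 4/6
(5,3)S 5/5
(6,1)N 0/3
(6,2)S 4/5
(6,3)S 4/4
(6,4)S 2/2
Sum over 16 individuals: 2/3 + 2/5 + 1/3 + 0/4 + 3/6 + 1/4 + 1/4 + 0/3 + 1/1 + 2/4 + 4/6 + 5/5 + 0/3 + 4/5 + 4/4 + 2/2 = 251/30; mean = 251/30 ÷ 16 = 251/480 = 0.522916… → 0.523.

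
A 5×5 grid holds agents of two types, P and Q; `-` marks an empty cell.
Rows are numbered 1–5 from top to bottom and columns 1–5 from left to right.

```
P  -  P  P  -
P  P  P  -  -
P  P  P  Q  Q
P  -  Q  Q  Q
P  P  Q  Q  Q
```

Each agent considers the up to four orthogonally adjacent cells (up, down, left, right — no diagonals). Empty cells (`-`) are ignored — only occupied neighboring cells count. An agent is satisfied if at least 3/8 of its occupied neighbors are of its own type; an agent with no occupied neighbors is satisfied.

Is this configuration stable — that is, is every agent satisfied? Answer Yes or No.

(1,1)P 1/1 ok
(1,3)P 2/2 ok
(1,4)P 1/1 ok
(2,1)P 3/3 ok
(2,2)P 3/3 ok
(2,3)P 3/3 ok
(3,1)P 3/3 ok
(3,2)P 3/3 ok
(3,3)P 2/4 ok
(3,4)Q 2/3 ok
(3,5)Q 2/2 ok
(4,1)P 2/2 ok
(4,3)Q 2/3 ok
(4,4)Q 4/4 ok
(4,5)Q 3/3 ok
(5,1)P 2/2 ok
(5,2)P 1/2 ok
(5,3)Q 2/3 ok
(5,4)Q 3/3 ok
(5,5)Q 2/2 ok
All meet the threshold, so the configuration is stable.

Yes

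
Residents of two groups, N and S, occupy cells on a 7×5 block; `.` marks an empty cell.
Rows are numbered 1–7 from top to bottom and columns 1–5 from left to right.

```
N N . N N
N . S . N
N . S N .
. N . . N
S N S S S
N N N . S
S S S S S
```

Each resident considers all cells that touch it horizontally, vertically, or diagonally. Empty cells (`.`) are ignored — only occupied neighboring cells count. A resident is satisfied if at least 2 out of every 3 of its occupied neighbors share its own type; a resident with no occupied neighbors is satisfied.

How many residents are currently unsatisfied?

(1,1)N 2/2 ok
(1,2)N 2/3 ok
(1,4)N 2/3 ok
(1,5)N 2/2 ok
(2,1)N 3/3 ok
(2,3)S 1/4 unhappy
(2,5)N 3/3 ok
(3,1)N 2/2 ok
(3,3)S 1/3 unhappy
(3,4)N 2/4 unhappy
(4,2)N 2/5 unhappy
(4,5)N 1/3 unhappy
(5,1)S 0/4 unhappy
(5,2)N 4/6 ok
(5,3)S 1/5 unhappy
(5,4)S 3/5 unhappy
(5,5)S 2/3 ok
(6,1)N 2/5 unhappy
(6,2)N 3/8 unhappy
(6,3)N 2/7 unhappy
(6,5)S 4/4 ok
(7,1)S 1/3 unhappy
(7,2)S 2/5 unhappy
(7,3)S 2/4 unhappy
(7,4)S 3/4 ok
(7,5)S 2/2 ok
Unsatisfied: (2,3), (3,3), (3,4), (4,2), (4,5), (5,1), (5,3), (5,4), (6,1), (6,2), (6,3), (7,1), (7,2), (7,3) — 14 in total.

14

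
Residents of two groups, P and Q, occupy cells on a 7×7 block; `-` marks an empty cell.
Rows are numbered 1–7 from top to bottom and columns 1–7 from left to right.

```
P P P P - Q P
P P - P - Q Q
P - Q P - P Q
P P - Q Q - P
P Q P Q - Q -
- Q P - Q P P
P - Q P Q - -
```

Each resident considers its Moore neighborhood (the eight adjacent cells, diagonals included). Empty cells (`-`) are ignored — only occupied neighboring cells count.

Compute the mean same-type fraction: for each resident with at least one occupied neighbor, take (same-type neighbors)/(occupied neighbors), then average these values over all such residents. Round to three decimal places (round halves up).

0.528

Row 1: (1,1)P 3/3 · (1,2)P 4/4 · (1,3)P 4/4 · (1,4)P 2/2 · (1,6)Q 2/3 · (1,7)P 0/3
Row 2: (2,1)P 4/4 · (2,2)P 5/6 · (2,4)P 3/4 · (2,6)Q 3/5 · (2,7)Q 3/5
Row 3: (3,1)P 4/4 · (3,3)Q 1/5 · (3,4)P 1/4 · (3,6)P 1/5 · (3,7)Q 2/4
Row 4: (4,1)P 3/4 · (4,2)P 4/6 · (4,4)Q 3/5 · (4,5)Q 3/5 · (4,7)P 1/3
Row 5: (5,1)P 2/4 · (5,2)Q 1/6 · (5,3)P 2/6 · (5,4)Q 3/5 · (5,6)Q 2/5
Row 6: (6,2)Q 2/6 · (6,3)P 2/6 · (6,5)Q 3/5 · (6,6)P 1/4 · (6,7)P 1/2
Row 7: (7,1)P 0/1 · (7,3)Q 1/3 · (7,4)P 1/4 · (7,5)Q 1/3
Sum over 35 residents: 3/3 + 4/4 + 4/4 + 2/2 + 2/3 + 0/3 + 4/4 + 5/6 + 3/4 + 3/5 + 3/5 + 4/4 + 1/5 + 1/4 + 1/5 + 2/4 + 3/4 + 4/6 + 3/5 + 3/5 + 1/3 + 2/4 + 1/6 + 2/6 + 3/5 + 2/5 + 2/6 + 2/6 + 3/5 + 1/4 + 1/2 + 0/1 + 1/3 + 1/4 + 1/3 = 1109/60; mean = 1109/60 ÷ 35 = 1109/2100 = 0.528095… → 0.528.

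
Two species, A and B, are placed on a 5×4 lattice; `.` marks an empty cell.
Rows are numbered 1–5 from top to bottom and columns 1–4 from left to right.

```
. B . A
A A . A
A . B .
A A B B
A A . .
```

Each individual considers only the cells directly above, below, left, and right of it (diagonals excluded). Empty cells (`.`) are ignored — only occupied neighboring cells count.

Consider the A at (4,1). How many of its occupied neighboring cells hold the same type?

3

Occupied neighbors of (4,1): (3,1)=A, (5,1)=A, (4,2)=A.
Same type (A): 3 of 3.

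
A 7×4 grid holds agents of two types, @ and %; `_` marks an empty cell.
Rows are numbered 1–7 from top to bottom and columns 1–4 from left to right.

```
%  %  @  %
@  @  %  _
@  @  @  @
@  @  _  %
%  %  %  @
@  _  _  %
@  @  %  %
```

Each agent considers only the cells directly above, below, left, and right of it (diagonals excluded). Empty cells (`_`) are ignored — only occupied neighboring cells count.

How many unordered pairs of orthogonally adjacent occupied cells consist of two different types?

15

Scan each occupied cell's neighbors to the right and below so each pair is counted once.
Row 1: %(1,1)–%(1,2)= %(1,1)–@(2,1)≠ %(1,2)–@(1,3)≠ %(1,2)–@(2,2)≠ @(1,3)–%(1,4)≠ @(1,3)–%(2,3)≠  → 5/6 unlike.
Row 2: @(2,1)–@(2,2)= @(2,1)–@(3,1)= @(2,2)–%(2,3)≠ @(2,2)–@(3,2)= %(2,3)–@(3,3)≠  → 2/5 unlike.
Row 3: @(3,1)–@(3,2)= @(3,1)–@(4,1)= @(3,2)–@(3,3)= @(3,2)–@(4,2)= @(3,3)–@(3,4)= @(3,4)–%(4,4)≠  → 1/6 unlike.
Row 4: @(4,1)–@(4,2)= @(4,1)–%(5,1)≠ @(4,2)–%(5,2)≠ %(4,4)–@(5,4)≠  → 3/4 unlike.
Row 5: %(5,1)–%(5,2)= %(5,1)–@(6,1)≠ %(5,2)–%(5,3)= %(5,3)–@(5,4)≠ @(5,4)–%(6,4)≠  → 3/5 unlike.
Row 6: @(6,1)–@(7,1)= %(6,4)–%(7,4)=  → 0/2 unlike.
Row 7: @(7,1)–@(7,2)= @(7,2)–%(7,3)≠ %(7,3)–%(7,4)=  → 1/3 unlike.
Total adjacent occupied pairs: 31; unlike-type pairs: 15.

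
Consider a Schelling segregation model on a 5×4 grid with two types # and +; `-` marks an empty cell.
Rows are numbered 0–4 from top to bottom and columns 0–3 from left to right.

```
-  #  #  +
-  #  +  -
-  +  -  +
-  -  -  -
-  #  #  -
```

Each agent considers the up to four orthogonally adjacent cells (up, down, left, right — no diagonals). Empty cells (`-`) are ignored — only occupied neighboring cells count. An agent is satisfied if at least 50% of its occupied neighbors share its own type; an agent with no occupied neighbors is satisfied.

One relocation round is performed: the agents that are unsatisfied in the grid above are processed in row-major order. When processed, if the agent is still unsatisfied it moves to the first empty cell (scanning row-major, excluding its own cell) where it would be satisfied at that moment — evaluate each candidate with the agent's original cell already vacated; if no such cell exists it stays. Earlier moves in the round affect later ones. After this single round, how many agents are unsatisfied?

Initially unsatisfied (in order): (0,2), (0,3), (1,1), (1,2), (2,1).
  (0,2) → (0,0).
  (0,3): now satisfied by earlier moves; stays.
  (1,1) → (1,0).
  (1,2): now satisfied by earlier moves; stays.
  (2,1): now satisfied by earlier moves; stays.
Resulting grid:
# # - +
# - + -
- + - +
- - - -
- # # -
All satisfied now.

0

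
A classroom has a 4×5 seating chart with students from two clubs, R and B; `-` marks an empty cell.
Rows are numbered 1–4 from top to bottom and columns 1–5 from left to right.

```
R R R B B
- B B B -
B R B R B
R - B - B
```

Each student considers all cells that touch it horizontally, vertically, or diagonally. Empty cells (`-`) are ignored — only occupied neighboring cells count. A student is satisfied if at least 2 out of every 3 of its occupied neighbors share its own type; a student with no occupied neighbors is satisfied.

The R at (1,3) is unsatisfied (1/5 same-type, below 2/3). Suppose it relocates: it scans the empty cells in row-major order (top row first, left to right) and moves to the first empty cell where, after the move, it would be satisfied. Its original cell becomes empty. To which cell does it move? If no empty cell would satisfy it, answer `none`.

Vacating (1,3). Empty cells in order:
  (2,1): 3/5 same-type → still unsatisfied.
  (2,5): 1/5 same-type → still unsatisfied.
  (4,2): 2/5 same-type → still unsatisfied.
  (4,4): 1/5 same-type → still unsatisfied.

none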